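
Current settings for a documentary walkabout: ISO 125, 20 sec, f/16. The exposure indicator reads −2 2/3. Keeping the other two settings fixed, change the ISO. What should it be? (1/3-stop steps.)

ISO 800

Underexposed by 2 2/3 stops → need 2 2/3 stops brighter.
ISO: 125 → 160 → 200 → 250 → 320 → 400 → 500 → 640 → 800.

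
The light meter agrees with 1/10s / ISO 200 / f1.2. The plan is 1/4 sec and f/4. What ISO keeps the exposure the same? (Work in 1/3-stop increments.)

ISO 800

Shutter speed: 1/10 → 1/8 → 1/6 → 1/5 → 1/4 — 1 1/3 stops slower (brighter).
Aperture: f/1.2 → f/1.4 → f/1.6 → f/1.8 → f/2 → f/2.2 → f/2.5 → f/2.8 → f/3.2 → f/3.5 → f/4 — 3 1/3 stops narrower (darker).
Net change so far: 2 stops darker. Offset with the ISO: 200 → 250 → 320 → 400 → 500 → 640 → 800.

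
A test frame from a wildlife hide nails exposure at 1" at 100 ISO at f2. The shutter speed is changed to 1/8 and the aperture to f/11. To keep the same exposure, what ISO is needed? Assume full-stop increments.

ISO 25600

Shutter speed: 1 → 1/2 → 1/4 → 1/8 — 3 stops shorter (darker).
Aperture: f/2 → f/2.8 → f/4 → f/5.6 → f/8 → f/11 — 5 stops narrower (darker).
Net change so far: 8 stops darker. Offset with the ISO: 100 → 200 → 400 → 800 → 1600 → 3200 → 6400 → 12800 → 25600.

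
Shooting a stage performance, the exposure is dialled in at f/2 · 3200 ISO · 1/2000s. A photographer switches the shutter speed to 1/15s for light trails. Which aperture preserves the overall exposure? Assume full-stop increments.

Shutter speed: 1/2000 → 1/1000 → 1/500 → 1/250 → 1/125 → 1/60 → 1/30 → 1/15 — 7 stops slower (brighter).
Need 7 stops darker from the aperture: f/2 → f/2.8 → f/4 → f/5.6 → f/8 → f/11 → f/16 → f/22.

f/22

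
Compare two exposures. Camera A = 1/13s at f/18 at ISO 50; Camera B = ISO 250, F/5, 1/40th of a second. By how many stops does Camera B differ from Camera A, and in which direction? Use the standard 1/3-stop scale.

Aperture: f/18 → f/16 → f/14 → f/13 → f/11 → f/10 → f/9 → f/8 → f/7.1 → f/6.3 → f/5.6 → f/5 — 3 2/3 stops wider (brighter).
Shutter speed: 1/13 → 1/15 → 1/20 → 1/25 → 1/30 → 1/40 — 1 2/3 stops shorter (darker).
ISO: 50 → 64 → 80 → 100 → 125 → 160 → 200 → 250 — 2 1/3 stops higher (brighter).
Net: +3 2/3 −1 2/3 +2 1/3 = +4 1/3 stops.

4 1/3 stops brighter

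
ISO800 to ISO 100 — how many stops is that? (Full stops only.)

800 → 400 → 200 → 100 — count the steps: 3 stops.

3 stops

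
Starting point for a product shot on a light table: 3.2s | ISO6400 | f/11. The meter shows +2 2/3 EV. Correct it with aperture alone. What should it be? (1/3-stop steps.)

Overexposed by 2 2/3 stops → need 2 2/3 stops darker.
Aperture: f/11 → f/13 → f/14 → f/16 → f/18 → f/20 → f/22 → f/25 → f/29.

f/29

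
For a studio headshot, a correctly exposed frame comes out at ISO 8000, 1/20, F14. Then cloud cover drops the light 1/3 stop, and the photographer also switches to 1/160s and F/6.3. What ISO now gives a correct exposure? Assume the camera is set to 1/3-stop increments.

Scene light: 1/3 stop darker.
Shutter speed: 1/20 → 1/25 → 1/30 → 1/40 → 1/50 → 1/60 → 1/80 → 1/100 → 1/125 → 1/160 — 3 stops shorter (darker).
Aperture: f/14 → f/13 → f/11 → f/10 → f/9 → f/8 → f/7.1 → f/6.3 — 2 1/3 stops larger aperture (brighter).
Net so far: 1 stop darker. ISO: 8000 → 10000 → 12800 → 16000.

ISO 16000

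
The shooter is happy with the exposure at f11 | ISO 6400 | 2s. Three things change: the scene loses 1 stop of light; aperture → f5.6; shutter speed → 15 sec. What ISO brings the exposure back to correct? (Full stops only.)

Scene light: 1 stop darker.
Aperture: f/11 → f/8 → f/5.6 — 2 stops larger aperture (brighter).
Shutter speed: 2 → 4 → 8 → 15 — 3 stops longer (brighter).
Net so far: 4 stops brighter. ISO: 6400 → 3200 → 1600 → 800 → 400.

ISO 400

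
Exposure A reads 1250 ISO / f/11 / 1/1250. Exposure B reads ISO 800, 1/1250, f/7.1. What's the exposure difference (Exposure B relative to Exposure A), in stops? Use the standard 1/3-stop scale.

2/3 stop brighter

Aperture: f/11 → f/10 → f/9 → f/8 → f/7.1 — 1 1/3 stops larger aperture (brighter).
Shutter speed: unchanged.
ISO: 1250 → 1000 → 800 — 2/3 stop lower (darker).
Net: +1 1/3 −2/3 = +2/3 stops.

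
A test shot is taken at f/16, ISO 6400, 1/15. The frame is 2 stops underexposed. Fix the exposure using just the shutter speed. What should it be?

1/4s

Underexposed by 2 stops → need 2 stops brighter.
Shutter speed: 1/15 → 1/8 → 1/4.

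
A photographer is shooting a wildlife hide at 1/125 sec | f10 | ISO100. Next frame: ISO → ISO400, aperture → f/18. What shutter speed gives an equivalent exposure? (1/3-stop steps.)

1/160s

ISO: 100 → 125 → 160 → 200 → 250 → 320 → 400 — 2 stops raised (brighter).
Aperture: f/10 → f/11 → f/13 → f/14 → f/16 → f/18 — 1 2/3 stops narrower (darker).
Net change so far: 1/3 stop brighter. Offset with the shutter speed: 1/125 → 1/160.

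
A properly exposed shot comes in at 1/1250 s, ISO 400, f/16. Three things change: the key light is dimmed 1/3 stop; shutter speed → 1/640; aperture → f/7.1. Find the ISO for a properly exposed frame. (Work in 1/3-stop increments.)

ISO 50

Scene light: 1/3 stop darker.
Shutter speed: 1/1250 → 1/1000 → 1/800 → 1/640 — 1 stop longer (brighter).
Aperture: f/16 → f/14 → f/13 → f/11 → f/10 → f/9 → f/8 → f/7.1 — 2 1/3 stops opened up (brighter).
Net so far: 3 stops brighter. ISO: 400 → 320 → 250 → 200 → 160 → 125 → 100 → 80 → 64 → 50.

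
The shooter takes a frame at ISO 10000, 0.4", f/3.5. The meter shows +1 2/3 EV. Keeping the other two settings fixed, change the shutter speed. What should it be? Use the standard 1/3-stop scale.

Overexposed by 1 2/3 stops → need 1 2/3 stops darker.
Shutter speed: 0.4 → 0.3 → 1/4 → 1/5 → 1/6 → 1/8.

1/8s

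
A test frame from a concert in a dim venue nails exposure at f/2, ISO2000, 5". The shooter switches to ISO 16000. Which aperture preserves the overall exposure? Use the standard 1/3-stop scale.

ISO: 2000 → 2500 → 3200 → 4000 → 5000 → 6400 → 8000 → 10000 → 12800 → 16000 — 3 stops raised (brighter).
Need 3 stops darker from the aperture: f/2 → f/2.2 → f/2.5 → f/2.8 → f/3.2 → f/3.5 → f/4 → f/4.5 → f/5 → f/5.6.

f/5.6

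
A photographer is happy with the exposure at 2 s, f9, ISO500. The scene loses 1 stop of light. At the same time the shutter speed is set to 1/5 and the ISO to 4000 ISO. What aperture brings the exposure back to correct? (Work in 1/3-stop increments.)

Scene light: 1 stop darker.
Shutter speed: 2 → 1.6 → 1.3 → 1 → 0.8 → 0.6 → 0.5 → 0.4 → 0.3 → 1/4 → 1/5 — 3 1/3 stops shorter (darker).
ISO: 500 → 640 → 800 → 1000 → 1250 → 1600 → 2000 → 2500 → 3200 → 4000 — 3 stops higher (brighter).
Net so far: 1 1/3 stops darker. Aperture: f/9 → f/8 → f/7.1 → f/6.3 → f/5.6.

f/5.6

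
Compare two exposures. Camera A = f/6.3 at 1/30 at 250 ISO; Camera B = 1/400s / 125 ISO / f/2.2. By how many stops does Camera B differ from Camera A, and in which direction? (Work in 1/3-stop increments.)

Aperture: f/6.3 → f/5.6 → f/5 → f/4.5 → f/4 → f/3.5 → f/3.2 → f/2.8 → f/2.5 → f/2.2 — 3 stops larger aperture (brighter).
Shutter speed: 1/30 → 1/40 → 1/50 → 1/60 → 1/80 → 1/100 → 1/125 → 1/160 → 1/200 → 1/250 → 1/320 → 1/400 — 3 2/3 stops faster (darker).
ISO: 250 → 200 → 160 → 125 — 1 stop dropped (darker).
Net: +3 −3 2/3 −1 = −1 2/3 stops.

1 2/3 stops darker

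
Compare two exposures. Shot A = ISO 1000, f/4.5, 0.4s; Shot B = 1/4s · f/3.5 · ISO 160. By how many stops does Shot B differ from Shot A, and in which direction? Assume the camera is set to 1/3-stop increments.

2 2/3 stops darker

Aperture: f/4.5 → f/4 → f/3.5 — 2/3 stop larger aperture (brighter).
Shutter speed: 0.4 → 0.3 → 1/4 — 2/3 stop shorter (darker).
ISO: 1000 → 800 → 640 → 500 → 400 → 320 → 250 → 200 → 160 — 2 2/3 stops dropped (darker).
Net: +2/3 −2/3 −2 2/3 = −2 2/3 stops.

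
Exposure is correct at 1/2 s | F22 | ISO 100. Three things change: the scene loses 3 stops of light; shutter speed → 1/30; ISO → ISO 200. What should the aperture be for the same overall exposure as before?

Scene light: 3 stops darker.
Shutter speed: 1/2 → 1/4 → 1/8 → 1/15 → 1/30 — 4 stops shorter (darker).
ISO: 100 → 200 — 1 stop higher (brighter).
Net so far: 6 stops darker. Aperture: f/22 → f/16 → f/11 → f/8 → f/5.6 → f/4 → f/2.8.

f/2.8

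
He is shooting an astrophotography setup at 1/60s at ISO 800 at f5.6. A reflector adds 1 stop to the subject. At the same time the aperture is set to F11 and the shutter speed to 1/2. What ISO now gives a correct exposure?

ISO 50

Scene light: 1 stop brighter.
Aperture: f/5.6 → f/8 → f/11 — 2 stops smaller aperture (darker).
Shutter speed: 1/60 → 1/30 → 1/15 → 1/8 → 1/4 → 1/2 — 5 stops longer (brighter).
Net so far: 4 stops brighter. ISO: 800 → 400 → 200 → 100 → 50.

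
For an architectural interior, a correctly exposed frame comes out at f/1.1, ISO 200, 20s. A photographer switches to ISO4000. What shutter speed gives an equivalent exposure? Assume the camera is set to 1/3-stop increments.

ISO: 200 → 250 → 320 → 400 → 500 → 640 → 800 → 1000 → 1250 → 1600 → 2000 → 2500 → 3200 → 4000 — 4 1/3 stops raised (brighter).
Need 4 1/3 stops darker from the shutter speed: 20 → 15 → 13 → 10 → 8 → 6 → 5 → 4 → 3.2 → 2.5 → 2 → 1.6 → 1.3 → 1.

1 s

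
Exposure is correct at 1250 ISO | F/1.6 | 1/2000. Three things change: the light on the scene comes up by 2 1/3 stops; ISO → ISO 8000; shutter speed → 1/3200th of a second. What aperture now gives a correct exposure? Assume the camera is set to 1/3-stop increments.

Scene light: 2 1/3 stops brighter.
ISO: 1250 → 1600 → 2000 → 2500 → 3200 → 4000 → 5000 → 6400 → 8000 — 2 2/3 stops higher (brighter).
Shutter speed: 1/2000 → 1/2500 → 1/3200 — 2/3 stop faster (darker).
Net so far: 4 1/3 stops brighter. Aperture: f/1.6 → f/1.8 → f/2 → f/2.2 → f/2.5 → f/2.8 → f/3.2 → f/3.5 → f/4 → f/4.5 → f/5 → f/5.6 → f/6.3 → f/7.1.

f/7.1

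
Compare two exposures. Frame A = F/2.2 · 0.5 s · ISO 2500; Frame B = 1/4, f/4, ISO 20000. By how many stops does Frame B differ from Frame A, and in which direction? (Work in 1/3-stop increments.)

Aperture: f/2.2 → f/2.5 → f/2.8 → f/3.2 → f/3.5 → f/4 — 1 2/3 stops smaller aperture (darker).
Shutter speed: 0.5 → 0.4 → 0.3 → 1/4 — 1 stop shorter (darker).
ISO: 2500 → 3200 → 4000 → 5000 → 6400 → 8000 → 10000 → 12800 → 16000 → 20000 — 3 stops raised (brighter).
Net: −1 2/3 −1 +3 = +1/3 stops.

1/3 stop brighter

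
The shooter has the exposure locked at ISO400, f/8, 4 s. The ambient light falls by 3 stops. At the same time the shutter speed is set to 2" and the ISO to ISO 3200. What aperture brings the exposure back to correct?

Scene light: 3 stops darker.
Shutter speed: 4 → 2 — 1 stop faster (darker).
ISO: 400 → 800 → 1600 → 3200 — 3 stops raised (brighter).
Net so far: 1 stop darker. Aperture: f/8 → f/5.6.

f/5.6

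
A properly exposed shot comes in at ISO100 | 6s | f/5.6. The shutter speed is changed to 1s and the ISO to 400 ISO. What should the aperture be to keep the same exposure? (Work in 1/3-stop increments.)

Shutter speed: 6 → 5 → 4 → 3.2 → 2.5 → 2 → 1.6 → 1.3 → 1 — 2 2/3 stops faster (darker).
ISO: 100 → 125 → 160 → 200 → 250 → 320 → 400 — 2 stops higher (brighter).
Net change so far: 2/3 stop darker. Offset with the aperture: f/5.6 → f/5 → f/4.5.

f/4.5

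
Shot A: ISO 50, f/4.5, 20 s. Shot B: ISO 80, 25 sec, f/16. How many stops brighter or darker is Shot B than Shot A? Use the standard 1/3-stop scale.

2 2/3 stops darker

Aperture: f/4.5 → f/5 → f/5.6 → f/6.3 → f/7.1 → f/8 → f/9 → f/10 → f/11 → f/13 → f/14 → f/16 — 3 2/3 stops smaller aperture (darker).
Shutter speed: 20 → 25 — 1/3 stop longer (brighter).
ISO: 50 → 64 → 80 — 2/3 stop higher (brighter).
Net: −3 2/3 +1/3 +2/3 = −2 2/3 stops.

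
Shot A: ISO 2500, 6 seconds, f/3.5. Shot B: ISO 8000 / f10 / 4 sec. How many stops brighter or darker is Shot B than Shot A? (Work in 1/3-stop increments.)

Aperture: f/3.5 → f/4 → f/4.5 → f/5 → f/5.6 → f/6.3 → f/7.1 → f/8 → f/9 → f/10 — 3 stops narrower (darker).
Shutter speed: 6 → 5 → 4 — 2/3 stop faster (darker).
ISO: 2500 → 3200 → 4000 → 5000 → 6400 → 8000 — 1 2/3 stops higher (brighter).
Net: −3 −2/3 +1 2/3 = −2 stops.

2 stops darker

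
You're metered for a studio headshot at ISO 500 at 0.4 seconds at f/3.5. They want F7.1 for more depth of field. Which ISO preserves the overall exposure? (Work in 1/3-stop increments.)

ISO 2000

Aperture: f/3.5 → f/4 → f/4.5 → f/5 → f/5.6 → f/6.3 → f/7.1 — 2 stops narrower (darker).
Need 2 stops brighter from the ISO: 500 → 640 → 800 → 1000 → 1250 → 1600 → 2000.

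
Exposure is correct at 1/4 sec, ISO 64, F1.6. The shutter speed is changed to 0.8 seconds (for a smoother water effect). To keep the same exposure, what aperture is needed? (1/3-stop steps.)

f/2.8

Shutter speed: 1/4 → 0.3 → 0.4 → 0.5 → 0.6 → 0.8 — 1 2/3 stops longer (brighter).
Need 1 2/3 stops darker from the aperture: f/1.6 → f/1.8 → f/2 → f/2.2 → f/2.5 → f/2.8.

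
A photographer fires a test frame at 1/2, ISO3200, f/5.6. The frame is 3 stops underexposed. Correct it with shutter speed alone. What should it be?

4 s

Underexposed by 3 stops → need 3 stops brighter.
Shutter speed: 1/2 → 1 → 2 → 4.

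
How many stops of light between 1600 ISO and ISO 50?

1600 → 800 → 400 → 200 → 100 → 50 — count the steps: 5 stops.

5 stops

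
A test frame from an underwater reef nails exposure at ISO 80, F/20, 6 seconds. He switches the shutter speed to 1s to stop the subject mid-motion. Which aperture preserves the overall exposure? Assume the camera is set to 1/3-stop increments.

Shutter speed: 6 → 5 → 4 → 3.2 → 2.5 → 2 → 1.6 → 1.3 → 1 — 2 2/3 stops shorter (darker).
Need 2 2/3 stops brighter from the aperture: f/20 → f/18 → f/16 → f/14 → f/13 → f/11 → f/10 → f/9 → f/8.

f/8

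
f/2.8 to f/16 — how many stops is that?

5 stops

f/2.8 → f/4 → f/5.6 → f/8 → f/11 → f/16 — count the steps: 5 stops.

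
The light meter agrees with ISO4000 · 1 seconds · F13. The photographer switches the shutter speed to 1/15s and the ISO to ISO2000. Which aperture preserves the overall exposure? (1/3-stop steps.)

Shutter speed: 1 → 0.8 → 0.6 → 0.5 → 0.4 → 0.3 → 1/4 → 1/5 → 1/6 → 1/8 → 1/10 → 1/13 → 1/15 — 4 stops shorter (darker).
ISO: 4000 → 3200 → 2500 → 2000 — 1 stop lower (darker).
Net change so far: 5 stops darker. Offset with the aperture: f/13 → f/11 → f/10 → f/9 → f/8 → f/7.1 → f/6.3 → f/5.6 → f/5 → f/4.5 → f/4 → f/3.5 → f/3.2 → f/2.8 → f/2.5 → f/2.2.

f/2.2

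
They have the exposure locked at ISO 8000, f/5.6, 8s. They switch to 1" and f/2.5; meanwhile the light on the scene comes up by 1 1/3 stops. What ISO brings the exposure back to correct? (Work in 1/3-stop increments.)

ISO 5000

Scene light: 1 1/3 stops brighter.
Shutter speed: 8 → 6 → 5 → 4 → 3.2 → 2.5 → 2 → 1.6 → 1.3 → 1 — 3 stops faster (darker).
Aperture: f/5.6 → f/5 → f/4.5 → f/4 → f/3.5 → f/3.2 → f/2.8 → f/2.5 — 2 1/3 stops wider (brighter).
Net so far: 2/3 stop brighter. ISO: 8000 → 6400 → 5000.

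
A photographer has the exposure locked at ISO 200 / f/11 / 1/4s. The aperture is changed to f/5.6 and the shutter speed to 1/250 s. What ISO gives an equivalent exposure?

ISO 3200

Aperture: f/11 → f/8 → f/5.6 — 2 stops larger aperture (brighter).
Shutter speed: 1/4 → 1/8 → 1/15 → 1/30 → 1/60 → 1/125 → 1/250 — 6 stops faster (darker).
Net change so far: 4 stops darker. Offset with the ISO: 200 → 400 → 800 → 1600 → 3200.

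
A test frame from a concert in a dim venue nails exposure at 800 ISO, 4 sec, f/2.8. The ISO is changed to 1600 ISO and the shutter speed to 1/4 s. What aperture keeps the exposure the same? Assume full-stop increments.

f/1.0

ISO: 800 → 1600 — 1 stop higher (brighter).
Shutter speed: 4 → 2 → 1 → 1/2 → 1/4 — 4 stops faster (darker).
Net change so far: 3 stops darker. Offset with the aperture: f/2.8 → f/2 → f/1.4 → f/1.0.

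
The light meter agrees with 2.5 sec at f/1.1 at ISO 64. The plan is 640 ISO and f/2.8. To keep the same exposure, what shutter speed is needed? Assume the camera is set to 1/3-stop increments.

ISO: 64 → 80 → 100 → 125 → 160 → 200 → 250 → 320 → 400 → 500 → 640 — 3 1/3 stops higher (brighter).
Aperture: f/1.1 → f/1.2 → f/1.4 → f/1.6 → f/1.8 → f/2 → f/2.2 → f/2.5 → f/2.8 — 2 2/3 stops smaller aperture (darker).
Net change so far: 2/3 stop brighter. Offset with the shutter speed: 2.5 → 2 → 1.6.

1.6 s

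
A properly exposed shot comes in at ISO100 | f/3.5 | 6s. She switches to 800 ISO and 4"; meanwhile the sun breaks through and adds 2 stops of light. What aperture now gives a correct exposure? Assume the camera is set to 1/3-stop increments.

f/16

Scene light: 2 stops brighter.
ISO: 100 → 125 → 160 → 200 → 250 → 320 → 400 → 500 → 640 → 800 — 3 stops raised (brighter).
Shutter speed: 6 → 5 → 4 — 2/3 stop faster (darker).
Net so far: 4 1/3 stops brighter. Aperture: f/3.5 → f/4 → f/4.5 → f/5 → f/5.6 → f/6.3 → f/7.1 → f/8 → f/9 → f/10 → f/11 → f/13 → f/14 → f/16.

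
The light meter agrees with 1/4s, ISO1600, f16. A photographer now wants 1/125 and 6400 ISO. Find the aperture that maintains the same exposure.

Shutter speed: 1/4 → 1/8 → 1/15 → 1/30 → 1/60 → 1/125 — 5 stops shorter (darker).
ISO: 1600 → 3200 → 6400 — 2 stops higher (brighter).
Net change so far: 3 stops darker. Offset with the aperture: f/16 → f/11 → f/8 → f/5.6.

f/5.6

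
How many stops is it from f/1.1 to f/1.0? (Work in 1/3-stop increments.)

f/1.1 → f/1.0 — count the steps: 1 third-stops = 1/3 stop.

1/3 stop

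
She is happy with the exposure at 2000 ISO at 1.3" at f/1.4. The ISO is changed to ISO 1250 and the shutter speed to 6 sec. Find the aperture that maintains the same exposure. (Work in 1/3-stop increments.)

f/2.5

ISO: 2000 → 1600 → 1250 — 2/3 stop dropped (darker).
Shutter speed: 1.3 → 1.6 → 2 → 2.5 → 3.2 → 4 → 5 → 6 — 2 1/3 stops longer (brighter).
Net change so far: 1 2/3 stops brighter. Offset with the aperture: f/1.4 → f/1.6 → f/1.8 → f/2 → f/2.2 → f/2.5.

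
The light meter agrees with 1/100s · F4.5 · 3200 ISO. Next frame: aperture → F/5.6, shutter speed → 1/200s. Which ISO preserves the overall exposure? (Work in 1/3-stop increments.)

ISO 10000

Aperture: f/4.5 → f/5 → f/5.6 — 2/3 stop smaller aperture (darker).
Shutter speed: 1/100 → 1/125 → 1/160 → 1/200 — 1 stop shorter (darker).
Net change so far: 1 2/3 stops darker. Offset with the ISO: 3200 → 4000 → 5000 → 6400 → 8000 → 10000.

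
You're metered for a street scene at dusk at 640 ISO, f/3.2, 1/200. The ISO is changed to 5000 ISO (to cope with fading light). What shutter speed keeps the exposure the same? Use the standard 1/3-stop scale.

1/1600s

ISO: 640 → 800 → 1000 → 1250 → 1600 → 2000 → 2500 → 3200 → 4000 → 5000 — 3 stops higher (brighter).
Need 3 stops darker from the shutter speed: 1/200 → 1/250 → 1/320 → 1/400 → 1/500 → 1/640 → 1/800 → 1/1000 → 1/1250 → 1/1600.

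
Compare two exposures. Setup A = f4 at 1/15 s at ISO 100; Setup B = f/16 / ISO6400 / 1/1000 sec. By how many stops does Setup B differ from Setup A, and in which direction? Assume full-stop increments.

Aperture: f/4 → f/5.6 → f/8 → f/11 → f/16 — 4 stops smaller aperture (darker).
Shutter speed: 1/15 → 1/30 → 1/60 → 1/125 → 1/250 → 1/500 → 1/1000 — 6 stops faster (darker).
ISO: 100 → 200 → 400 → 800 → 1600 → 3200 → 6400 — 6 stops higher (brighter).
Net: −4 −6 +6 = −4 stops.

4 stops darker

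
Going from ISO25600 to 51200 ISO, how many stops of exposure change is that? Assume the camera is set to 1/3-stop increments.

25600 → 32000 → 40000 → 51200 — count the steps: 3 third-stops = 1 stop.

1 stop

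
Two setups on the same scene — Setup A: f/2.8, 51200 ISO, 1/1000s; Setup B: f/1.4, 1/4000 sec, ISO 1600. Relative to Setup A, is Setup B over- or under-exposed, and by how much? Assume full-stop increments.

5 stops darker

Aperture: f/2.8 → f/2 → f/1.4 — 2 stops opened up (brighter).
Shutter speed: 1/1000 → 1/2000 → 1/4000 — 2 stops shorter (darker).
ISO: 51200 → 25600 → 12800 → 6400 → 3200 → 1600 — 5 stops dropped (darker).
Net: +2 −2 −5 = −5 stops.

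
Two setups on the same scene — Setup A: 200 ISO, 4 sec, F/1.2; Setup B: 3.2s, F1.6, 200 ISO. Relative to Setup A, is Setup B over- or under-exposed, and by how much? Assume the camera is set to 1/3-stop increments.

Aperture: f/1.2 → f/1.4 → f/1.6 — 2/3 stop stopped down (darker).
Shutter speed: 4 → 3.2 — 1/3 stop shorter (darker).
ISO: unchanged.
Net: −2/3 −1/3 = −1 stop.

1 stop darker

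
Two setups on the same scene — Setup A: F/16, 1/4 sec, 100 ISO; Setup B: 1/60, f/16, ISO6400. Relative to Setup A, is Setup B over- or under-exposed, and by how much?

Aperture: unchanged.
Shutter speed: 1/4 → 1/8 → 1/15 → 1/30 → 1/60 — 4 stops faster (darker).
ISO: 100 → 200 → 400 → 800 → 1600 → 3200 → 6400 — 6 stops higher (brighter).
Net: −4 +6 = +2 stops.

2 stops brighter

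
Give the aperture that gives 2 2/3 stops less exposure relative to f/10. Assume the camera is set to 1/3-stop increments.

Aperture: f/10 → f/11 → f/13 → f/14 → f/16 → f/18 → f/20 → f/22 → f/25 — 2 2/3 stops smaller aperture (darker).

f/25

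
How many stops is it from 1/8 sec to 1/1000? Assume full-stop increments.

1/8 → 1/15 → 1/30 → 1/60 → 1/125 → 1/250 → 1/500 → 1/1000 — count the steps: 7 stops.

7 stops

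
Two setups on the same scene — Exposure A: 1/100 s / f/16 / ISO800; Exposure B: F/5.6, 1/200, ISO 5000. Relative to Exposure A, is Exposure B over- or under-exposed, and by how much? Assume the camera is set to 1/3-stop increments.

Aperture: f/16 → f/14 → f/13 → f/11 → f/10 → f/9 → f/8 → f/7.1 → f/6.3 → f/5.6 — 3 stops opened up (brighter).
Shutter speed: 1/100 → 1/125 → 1/160 → 1/200 — 1 stop shorter (darker).
ISO: 800 → 1000 → 1250 → 1600 → 2000 → 2500 → 3200 → 4000 → 5000 — 2 2/3 stops raised (brighter).
Net: +3 −1 +2 2/3 = +4 2/3 stops.

4 2/3 stops brighter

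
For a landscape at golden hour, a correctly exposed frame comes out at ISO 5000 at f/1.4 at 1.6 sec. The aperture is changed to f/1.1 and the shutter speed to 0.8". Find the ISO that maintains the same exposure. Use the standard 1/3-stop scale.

ISO 6400

Aperture: f/1.4 → f/1.2 → f/1.1 — 2/3 stop wider (brighter).
Shutter speed: 1.6 → 1.3 → 1 → 0.8 — 1 stop shorter (darker).
Net change so far: 1/3 stop darker. Offset with the ISO: 5000 → 6400.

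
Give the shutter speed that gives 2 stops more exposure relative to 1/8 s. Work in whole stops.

Shutter speed: 1/8 → 1/4 → 1/2 — 2 stops longer (brighter).

1/2s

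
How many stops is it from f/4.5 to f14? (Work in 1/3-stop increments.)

3 1/3 stops

f/4.5 → f/5 → f/5.6 → f/6.3 → f/7.1 → f/8 → f/9 → f/10 → f/11 → f/13 → f/14 — count the steps: 10 third-stops = 3 1/3 stops.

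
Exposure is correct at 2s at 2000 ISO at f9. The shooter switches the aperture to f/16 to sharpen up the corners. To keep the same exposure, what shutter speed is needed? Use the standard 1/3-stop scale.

Aperture: f/9 → f/10 → f/11 → f/13 → f/14 → f/16 — 1 2/3 stops narrower (darker).
Need 1 2/3 stops brighter from the shutter speed: 2 → 2.5 → 3.2 → 4 → 5 → 6.

6 s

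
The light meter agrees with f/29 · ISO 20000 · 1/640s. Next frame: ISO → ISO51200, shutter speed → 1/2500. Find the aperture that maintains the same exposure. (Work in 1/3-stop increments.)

ISO: 20000 → 25600 → 32000 → 40000 → 51200 — 1 1/3 stops raised (brighter).
Shutter speed: 1/640 → 1/800 → 1/1000 → 1/1250 → 1/1600 → 1/2000 → 1/2500 — 2 stops shorter (darker).
Net change so far: 2/3 stop darker. Offset with the aperture: f/29 → f/25 → f/22.

f/22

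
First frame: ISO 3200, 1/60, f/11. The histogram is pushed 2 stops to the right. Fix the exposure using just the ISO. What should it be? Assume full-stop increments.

ISO 800

Overexposed by 2 stops → need 2 stops darker.
ISO: 3200 → 1600 → 800.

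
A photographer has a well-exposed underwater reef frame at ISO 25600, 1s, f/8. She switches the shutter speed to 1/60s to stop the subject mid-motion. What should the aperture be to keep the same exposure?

Shutter speed: 1 → 1/2 → 1/4 → 1/8 → 1/15 → 1/30 → 1/60 — 6 stops shorter (darker).
Need 6 stops brighter from the aperture: f/8 → f/5.6 → f/4 → f/2.8 → f/2 → f/1.4 → f/1.0.

f/1.0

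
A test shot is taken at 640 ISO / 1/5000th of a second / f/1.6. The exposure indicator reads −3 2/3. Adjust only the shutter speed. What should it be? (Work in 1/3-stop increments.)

Underexposed by 3 2/3 stops → need 3 2/3 stops brighter.
Shutter speed: 1/5000 → 1/4000 → 1/3200 → 1/2500 → 1/2000 → 1/1600 → 1/1250 → 1/1000 → 1/800 → 1/640 → 1/500 → 1/400.

1/400s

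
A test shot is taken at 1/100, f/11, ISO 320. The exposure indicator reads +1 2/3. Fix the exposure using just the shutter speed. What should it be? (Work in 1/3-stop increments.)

Overexposed by 1 2/3 stops → need 1 2/3 stops darker.
Shutter speed: 1/100 → 1/125 → 1/160 → 1/200 → 1/250 → 1/320.

1/320s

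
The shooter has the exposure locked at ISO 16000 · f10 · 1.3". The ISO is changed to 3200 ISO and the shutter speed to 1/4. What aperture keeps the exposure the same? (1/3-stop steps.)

f/2

ISO: 16000 → 12800 → 10000 → 8000 → 6400 → 5000 → 4000 → 3200 — 2 1/3 stops dropped (darker).
Shutter speed: 1.3 → 1 → 0.8 → 0.6 → 0.5 → 0.4 → 0.3 → 1/4 — 2 1/3 stops faster (darker).
Net change so far: 4 2/3 stops darker. Offset with the aperture: f/10 → f/9 → f/8 → f/7.1 → f/6.3 → f/5.6 → f/5 → f/4.5 → f/4 → f/3.5 → f/3.2 → f/2.8 → f/2.5 → f/2.2 → f/2.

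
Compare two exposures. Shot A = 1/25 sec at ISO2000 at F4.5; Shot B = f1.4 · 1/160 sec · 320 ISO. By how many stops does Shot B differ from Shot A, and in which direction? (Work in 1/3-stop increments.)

Aperture: f/4.5 → f/4 → f/3.5 → f/3.2 → f/2.8 → f/2.5 → f/2.2 → f/2 → f/1.8 → f/1.6 → f/1.4 — 3 1/3 stops wider (brighter).
Shutter speed: 1/25 → 1/30 → 1/40 → 1/50 → 1/60 → 1/80 → 1/100 → 1/125 → 1/160 — 2 2/3 stops faster (darker).
ISO: 2000 → 1600 → 1250 → 1000 → 800 → 640 → 500 → 400 → 320 — 2 2/3 stops lower (darker).
Net: +3 1/3 −2 2/3 −2 2/3 = −2 stops.

2 stops darker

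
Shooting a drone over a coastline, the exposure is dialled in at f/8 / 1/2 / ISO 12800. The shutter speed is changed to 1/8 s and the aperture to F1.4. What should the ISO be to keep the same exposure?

Shutter speed: 1/2 → 1/4 → 1/8 — 2 stops shorter (darker).
Aperture: f/8 → f/5.6 → f/4 → f/2.8 → f/2 → f/1.4 — 5 stops larger aperture (brighter).
Net change so far: 3 stops brighter. Offset with the ISO: 12800 → 6400 → 3200 → 1600.

ISO 1600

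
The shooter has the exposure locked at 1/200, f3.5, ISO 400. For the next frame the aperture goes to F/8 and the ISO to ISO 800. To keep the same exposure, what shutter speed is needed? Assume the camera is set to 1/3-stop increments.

Aperture: f/3.5 → f/4 → f/4.5 → f/5 → f/5.6 → f/6.3 → f/7.1 → f/8 — 2 1/3 stops smaller aperture (darker).
ISO: 400 → 500 → 640 → 800 — 1 stop raised (brighter).
Net change so far: 1 1/3 stops darker. Offset with the shutter speed: 1/200 → 1/160 → 1/125 → 1/100 → 1/80.

1/80s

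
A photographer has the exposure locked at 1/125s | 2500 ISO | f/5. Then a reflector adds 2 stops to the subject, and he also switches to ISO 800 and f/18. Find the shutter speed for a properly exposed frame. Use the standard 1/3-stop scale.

1/13s

Scene light: 2 stops brighter.
ISO: 2500 → 2000 → 1600 → 1250 → 1000 → 800 — 1 2/3 stops dropped (darker).
Aperture: f/5 → f/5.6 → f/6.3 → f/7.1 → f/8 → f/9 → f/10 → f/11 → f/13 → f/14 → f/16 → f/18 — 3 2/3 stops stopped down (darker).
Net so far: 3 1/3 stops darker. Shutter speed: 1/125 → 1/100 → 1/80 → 1/60 → 1/50 → 1/40 → 1/30 → 1/25 → 1/20 → 1/15 → 1/13.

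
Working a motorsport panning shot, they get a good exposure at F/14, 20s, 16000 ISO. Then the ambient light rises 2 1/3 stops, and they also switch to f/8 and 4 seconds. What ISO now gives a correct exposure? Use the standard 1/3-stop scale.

ISO 5000

Scene light: 2 1/3 stops brighter.
Aperture: f/14 → f/13 → f/11 → f/10 → f/9 → f/8 — 1 2/3 stops larger aperture (brighter).
Shutter speed: 20 → 15 → 13 → 10 → 8 → 6 → 5 → 4 — 2 1/3 stops shorter (darker).
Net so far: 1 2/3 stops brighter. ISO: 16000 → 12800 → 10000 → 8000 → 6400 → 5000.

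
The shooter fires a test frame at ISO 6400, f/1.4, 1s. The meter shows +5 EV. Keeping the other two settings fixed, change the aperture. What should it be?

f/8

Overexposed by 5 stops → need 5 stops darker.
Aperture: f/1.4 → f/2 → f/2.8 → f/4 → f/5.6 → f/8.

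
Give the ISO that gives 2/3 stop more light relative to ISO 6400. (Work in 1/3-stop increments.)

ISO 10000

ISO: 6400 → 8000 → 10000 — 2/3 stop higher (brighter).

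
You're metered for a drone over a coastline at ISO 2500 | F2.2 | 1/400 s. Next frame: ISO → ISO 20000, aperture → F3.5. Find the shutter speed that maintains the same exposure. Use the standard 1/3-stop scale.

ISO: 2500 → 3200 → 4000 → 5000 → 6400 → 8000 → 10000 → 12800 → 16000 → 20000 — 3 stops higher (brighter).
Aperture: f/2.2 → f/2.5 → f/2.8 → f/3.2 → f/3.5 — 1 1/3 stops stopped down (darker).
Net change so far: 1 2/3 stops brighter. Offset with the shutter speed: 1/400 → 1/500 → 1/640 → 1/800 → 1/1000 → 1/1250.

1/1250s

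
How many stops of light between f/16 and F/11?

1 stop

f/16 → f/11 — count the steps: 1 stop.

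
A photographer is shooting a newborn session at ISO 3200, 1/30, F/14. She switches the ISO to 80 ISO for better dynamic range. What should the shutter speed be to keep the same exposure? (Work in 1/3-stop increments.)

ISO: 3200 → 2500 → 2000 → 1600 → 1250 → 1000 → 800 → 640 → 500 → 400 → 320 → 250 → 200 → 160 → 125 → 100 → 80 — 5 1/3 stops dropped (darker).
Need 5 1/3 stops brighter from the shutter speed: 1/30 → 1/25 → 1/20 → 1/15 → 1/13 → 1/10 → 1/8 → 1/6 → 1/5 → 1/4 → 0.3 → 0.4 → 0.5 → 0.6 → 0.8 → 1 → 1.3.

1.3 s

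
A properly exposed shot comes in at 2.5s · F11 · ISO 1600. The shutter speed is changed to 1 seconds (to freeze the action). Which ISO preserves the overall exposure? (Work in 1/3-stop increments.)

ISO 4000

Shutter speed: 2.5 → 2 → 1.6 → 1.3 → 1 — 1 1/3 stops faster (darker).
Need 1 1/3 stops brighter from the ISO: 1600 → 2000 → 2500 → 3200 → 4000.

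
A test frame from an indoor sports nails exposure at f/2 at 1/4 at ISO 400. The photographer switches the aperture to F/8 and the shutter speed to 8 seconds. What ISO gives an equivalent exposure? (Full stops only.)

ISO 200

Aperture: f/2 → f/2.8 → f/4 → f/5.6 → f/8 — 4 stops narrower (darker).
Shutter speed: 1/4 → 1/2 → 1 → 2 → 4 → 8 — 5 stops slower (brighter).
Net change so far: 1 stop brighter. Offset with the ISO: 400 → 200.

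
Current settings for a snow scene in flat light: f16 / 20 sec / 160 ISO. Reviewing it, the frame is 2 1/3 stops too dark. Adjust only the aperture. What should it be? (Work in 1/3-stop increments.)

Underexposed by 2 1/3 stops → need 2 1/3 stops brighter.
Aperture: f/16 → f/14 → f/13 → f/11 → f/10 → f/9 → f/8 → f/7.1.

f/7.1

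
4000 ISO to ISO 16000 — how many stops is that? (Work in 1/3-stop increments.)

2 stops

4000 → 5000 → 6400 → 8000 → 10000 → 12800 → 16000 — count the steps: 6 third-stops = 2 stops.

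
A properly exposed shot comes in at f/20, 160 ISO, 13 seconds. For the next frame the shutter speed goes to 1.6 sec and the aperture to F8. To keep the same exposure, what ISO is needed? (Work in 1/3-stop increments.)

ISO 200

Shutter speed: 13 → 10 → 8 → 6 → 5 → 4 → 3.2 → 2.5 → 2 → 1.6 — 3 stops shorter (darker).
Aperture: f/20 → f/18 → f/16 → f/14 → f/13 → f/11 → f/10 → f/9 → f/8 — 2 2/3 stops opened up (brighter).
Net change so far: 1/3 stop darker. Offset with the ISO: 160 → 200.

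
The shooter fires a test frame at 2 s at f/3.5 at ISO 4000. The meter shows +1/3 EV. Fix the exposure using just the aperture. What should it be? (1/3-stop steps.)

Overexposed by 1/3 stop → need 1/3 stop darker.
Aperture: f/3.5 → f/4.

f/4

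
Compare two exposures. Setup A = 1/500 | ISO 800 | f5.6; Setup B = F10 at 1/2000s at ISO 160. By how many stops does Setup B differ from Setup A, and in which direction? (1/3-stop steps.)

6 stops darker

Aperture: f/5.6 → f/6.3 → f/7.1 → f/8 → f/9 → f/10 — 1 2/3 stops narrower (darker).
Shutter speed: 1/500 → 1/640 → 1/800 → 1/1000 → 1/1250 → 1/1600 → 1/2000 — 2 stops faster (darker).
ISO: 800 → 640 → 500 → 400 → 320 → 250 → 200 → 160 — 2 1/3 stops dropped (darker).
Net: −1 2/3 −2 −2 1/3 = −6 stops.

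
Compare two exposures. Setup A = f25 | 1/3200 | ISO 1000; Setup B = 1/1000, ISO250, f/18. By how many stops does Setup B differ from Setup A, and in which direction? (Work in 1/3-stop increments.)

2/3 stop brighter

Aperture: f/25 → f/22 → f/20 → f/18 — 1 stop wider (brighter).
Shutter speed: 1/3200 → 1/2500 → 1/2000 → 1/1600 → 1/1250 → 1/1000 — 1 2/3 stops longer (brighter).
ISO: 1000 → 800 → 640 → 500 → 400 → 320 → 250 — 2 stops dropped (darker).
Net: +1 +1 2/3 −2 = +2/3 stops.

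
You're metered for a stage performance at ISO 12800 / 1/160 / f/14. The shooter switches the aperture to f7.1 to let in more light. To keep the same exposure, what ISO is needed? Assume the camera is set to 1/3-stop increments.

Aperture: f/14 → f/13 → f/11 → f/10 → f/9 → f/8 → f/7.1 — 2 stops opened up (brighter).
Need 2 stops darker from the ISO: 12800 → 10000 → 8000 → 6400 → 5000 → 4000 → 3200.

ISO 3200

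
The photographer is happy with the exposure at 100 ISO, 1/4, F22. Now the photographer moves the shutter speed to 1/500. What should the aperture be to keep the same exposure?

f/2

Shutter speed: 1/4 → 1/8 → 1/15 → 1/30 → 1/60 → 1/125 → 1/250 → 1/500 — 7 stops faster (darker).
Need 7 stops brighter from the aperture: f/22 → f/16 → f/11 → f/8 → f/5.6 → f/4 → f/2.8 → f/2.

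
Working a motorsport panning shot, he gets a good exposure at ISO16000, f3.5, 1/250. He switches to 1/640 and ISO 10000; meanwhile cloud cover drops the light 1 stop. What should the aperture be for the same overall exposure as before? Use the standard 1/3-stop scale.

Scene light: 1 stop darker.
Shutter speed: 1/250 → 1/320 → 1/400 → 1/500 → 1/640 — 1 1/3 stops shorter (darker).
ISO: 16000 → 12800 → 10000 — 2/3 stop lower (darker).
Net so far: 3 stops darker. Aperture: f/3.5 → f/3.2 → f/2.8 → f/2.5 → f/2.2 → f/2 → f/1.8 → f/1.6 → f/1.4 → f/1.2.

f/1.2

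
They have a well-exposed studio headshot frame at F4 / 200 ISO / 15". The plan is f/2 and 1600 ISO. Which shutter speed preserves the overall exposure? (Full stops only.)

Aperture: f/4 → f/2.8 → f/2 — 2 stops larger aperture (brighter).
ISO: 200 → 400 → 800 → 1600 — 3 stops raised (brighter).
Net change so far: 5 stops brighter. Offset with the shutter speed: 15 → 8 → 4 → 2 → 1 → 1/2.

1/2s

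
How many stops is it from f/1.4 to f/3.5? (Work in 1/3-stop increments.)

2 2/3 stops

f/1.4 → f/1.6 → f/1.8 → f/2 → f/2.2 → f/2.5 → f/2.8 → f/3.2 → f/3.5 — count the steps: 8 third-stops = 2 2/3 stops.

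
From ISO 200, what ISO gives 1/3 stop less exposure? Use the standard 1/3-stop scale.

ISO 160

ISO: 200 → 160 — 1/3 stop lower (darker).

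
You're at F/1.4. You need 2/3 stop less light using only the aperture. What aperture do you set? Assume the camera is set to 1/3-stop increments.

f/1.8

Aperture: f/1.4 → f/1.6 → f/1.8 — 2/3 stop smaller aperture (darker).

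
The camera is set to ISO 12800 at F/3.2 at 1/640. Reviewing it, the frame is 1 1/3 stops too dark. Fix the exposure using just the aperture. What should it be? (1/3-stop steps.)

f/2

Underexposed by 1 1/3 stops → need 1 1/3 stops brighter.
Aperture: f/3.2 → f/2.8 → f/2.5 → f/2.2 → f/2.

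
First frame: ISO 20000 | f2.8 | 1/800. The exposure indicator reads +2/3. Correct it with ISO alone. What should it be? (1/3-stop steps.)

ISO 12800

Overexposed by 2/3 stop → need 2/3 stop darker.
ISO: 20000 → 16000 → 12800.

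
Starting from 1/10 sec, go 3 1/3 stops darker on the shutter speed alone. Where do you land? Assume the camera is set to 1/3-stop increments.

Shutter speed: 1/10 → 1/13 → 1/15 → 1/20 → 1/25 → 1/30 → 1/40 → 1/50 → 1/60 → 1/80 → 1/100 — 3 1/3 stops faster (darker).

1/100s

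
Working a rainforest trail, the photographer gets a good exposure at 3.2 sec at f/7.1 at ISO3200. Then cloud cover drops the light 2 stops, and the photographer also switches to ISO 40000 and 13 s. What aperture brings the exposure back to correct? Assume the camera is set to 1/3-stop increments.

f/25

Scene light: 2 stops darker.
ISO: 3200 → 4000 → 5000 → 6400 → 8000 → 10000 → 12800 → 16000 → 20000 → 25600 → 32000 → 40000 — 3 2/3 stops raised (brighter).
Shutter speed: 3.2 → 4 → 5 → 6 → 8 → 10 → 13 — 2 stops slower (brighter).
Net so far: 3 2/3 stops brighter. Aperture: f/7.1 → f/8 → f/9 → f/10 → f/11 → f/13 → f/14 → f/16 → f/18 → f/20 → f/22 → f/25.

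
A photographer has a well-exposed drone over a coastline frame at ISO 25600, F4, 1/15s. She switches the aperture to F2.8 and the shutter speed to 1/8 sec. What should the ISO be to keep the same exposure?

ISO 6400

Aperture: f/4 → f/2.8 — 1 stop opened up (brighter).
Shutter speed: 1/15 → 1/8 — 1 stop longer (brighter).
Net change so far: 2 stops brighter. Offset with the ISO: 25600 → 12800 → 6400.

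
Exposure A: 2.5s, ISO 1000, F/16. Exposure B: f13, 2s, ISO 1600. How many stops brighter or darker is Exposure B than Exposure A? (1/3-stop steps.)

1 stop brighter

Aperture: f/16 → f/14 → f/13 — 2/3 stop opened up (brighter).
Shutter speed: 2.5 → 2 — 1/3 stop faster (darker).
ISO: 1000 → 1250 → 1600 — 2/3 stop raised (brighter).
Net: +2/3 −1/3 +2/3 = +1 stop.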